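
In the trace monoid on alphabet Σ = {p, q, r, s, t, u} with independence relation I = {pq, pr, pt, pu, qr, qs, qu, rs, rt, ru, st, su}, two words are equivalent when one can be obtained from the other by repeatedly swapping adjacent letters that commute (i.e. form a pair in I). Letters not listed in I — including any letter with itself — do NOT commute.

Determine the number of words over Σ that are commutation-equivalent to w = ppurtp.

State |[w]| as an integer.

drop 0:p onto floor
drop 1:p onto {0:p}
drop 2:u onto floor
drop 3:r onto floor
drop 4:t onto {2:u}
drop 5:p onto {1:p}
ground layer = {0:p, 2:u, 3:r}
drop-orders for the pieces not yet dropped (sum over which currently-grounded one goes next):
  1 to go: {3} 1  {4} 1  {5} 1
  2 to go: {1,5} 1  {2,4} 1  {3,4} 2  {3,5} 2  {4,5} 2
  3 to go: {0,1,5} 1  {1,3,5} 3  {1,4,5} 3  {2,3,4} 3  {2,4,5} 3  {3,4,5} 6
  4 to go: {0,1,3,5} 4  {0,1,4,5} 4  {1,2,4,5} 6  {1,3,4,5} 12  {2,3,4,5} 12
  if 0:p drops first: 30 orders
  if 2:u drops first: 20 orders
  if 3:r drops first: 10 orders
heap linearizations: 60

60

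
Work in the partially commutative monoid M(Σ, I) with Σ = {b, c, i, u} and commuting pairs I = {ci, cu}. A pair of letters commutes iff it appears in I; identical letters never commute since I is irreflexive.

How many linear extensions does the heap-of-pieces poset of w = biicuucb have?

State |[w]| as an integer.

15

#0=b has no predecessor
#1=i depends on [0:b]
#2=i depends on [1:i]
#3=c depends on [0:b]
#4=u depends on [2:i]
#5=u depends on [4:u]
#6=c depends on [3:c]
#7=b depends on [5:u, 6:c]
sources: [0:b]
N(rest) = Σ N(rest − s) over sources s of rest; N(one piece) = 1:
  size 1 → [7]=1
  size 2 → [5,7]=1  [6,7]=1
  size 3 → [3,6,7]=1  [4,5,7]=1  [5,6,7]=2
  size 4 → [2,4,5,7]=1  [3,5,6,7]=3  [4,5,6,7]=3
  size 5 → [1,2,4,5,7]=1  [2,4,5,6,7]=4  [3,4,5,6,7]=6
  size 6 → [1,2,4,5,6,7]=5  [2,3,4,5,6,7]=10
  first=0(b) contributes 15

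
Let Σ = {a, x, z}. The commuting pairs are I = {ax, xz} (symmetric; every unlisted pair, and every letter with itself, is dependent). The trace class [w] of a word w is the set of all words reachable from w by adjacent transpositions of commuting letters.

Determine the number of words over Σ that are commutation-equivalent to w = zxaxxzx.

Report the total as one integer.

0(z) covers ∅
1(x) covers ∅
2(a) covers 0:z
3(x) covers 1:x
4(x) covers 3:x
5(z) covers 2:a
6(x) covers 4:x
floor of heap: 0:z, 1:x
completions by unplaced set U, small U first (add the entries for U minus each lowest piece of U):
  |U|=1: {5}:1  {6}:1
  |U|=2: {2,5}:1  {4,6}:1  {5,6}:2
  |U|=3: {0,2,5}:1  {2,5,6}:3  {3,4,6}:1  {4,5,6}:3
  |U|=4: {0,2,5,6}:4  {1,3,4,6}:1  {2,4,5,6}:6  {3,4,5,6}:4
  |U|=5: {0,2,4,5,6}:10  {1,3,4,5,6}:5  {2,3,4,5,6}:10
  start at 0(z): 15
  start at 1(x): 20
sum over floor = 35

35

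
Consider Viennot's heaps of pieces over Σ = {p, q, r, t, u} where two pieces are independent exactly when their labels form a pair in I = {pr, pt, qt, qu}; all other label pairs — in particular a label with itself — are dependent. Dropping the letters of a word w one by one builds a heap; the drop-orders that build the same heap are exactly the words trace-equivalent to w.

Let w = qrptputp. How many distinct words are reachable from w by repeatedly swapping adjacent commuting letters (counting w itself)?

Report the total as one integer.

#0=q has no predecessor
#1=r depends on [0:q]
#2=p depends on [0:q]
#3=t depends on [1:r]
#4=p depends on [2:p]
#5=u depends on [3:t, 4:p]
#6=t depends on [5:u]
#7=p depends on [5:u]
sources: [0:q]
N(rest) = Σ N(rest − s) over sources s of rest; N(one piece) = 1:
  size 1 → [6]=1  [7]=1
  size 2 → [6,7]=2
  size 3 → [5,6,7]=2
  size 4 → [3,5,6,7]=2  [4,5,6,7]=2
  size 5 → [1,3,5,6,7]=2  [2,4,5,6,7]=2  [3,4,5,6,7]=4
  size 6 → [1,3,4,5,6,7]=6  [2,3,4,5,6,7]=6
  first=0(q) contributes 12

12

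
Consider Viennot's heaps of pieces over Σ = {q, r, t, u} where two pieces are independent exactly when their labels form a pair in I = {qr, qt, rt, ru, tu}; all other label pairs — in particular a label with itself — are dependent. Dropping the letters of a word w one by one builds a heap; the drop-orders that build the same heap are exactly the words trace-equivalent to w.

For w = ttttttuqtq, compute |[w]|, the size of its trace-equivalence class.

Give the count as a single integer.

120

drop 0:t onto floor
drop 1:t onto {0:t}
drop 2:t onto {1:t}
drop 3:t onto {2:t}
drop 4:t onto {3:t}
drop 5:t onto {4:t}
drop 6:u onto floor
drop 7:q onto {6:u}
drop 8:t onto {5:t}
drop 9:q onto {7:q}
ground layer = {0:t, 6:u}
drop-orders for the pieces not yet dropped (sum over which currently-grounded one goes next):
  1 to go: {8} 1  {9} 1
  2 to go: {5,8} 1  {7,9} 1  {8,9} 2
  3 to go: {4,5,8} 1  {5,8,9} 3  {6,7,9} 1  {7,8,9} 3
  4 to go: {3,4,5,8} 1  {4,5,8,9} 4  {5,7,8,9} 6  {6,7,8,9} 4
  5 to go: {2,3,4,5,8} 1  {3,4,5,8,9} 5  {4,5,7,8,9} 10  {5,6,7,8,9} 10
  6 to go: {1,2,3,4,5,8} 1  {2,3,4,5,8,9} 6  {3,4,5,7,8,9} 15  {4,5,6,7,8,9} 20
  7 to go: {0,1,2,3,4,5,8} 1  {1,2,3,4,5,8,9} 7  {2,3,4,5,7,8,9} 21  {3,4,5,6,7,8,9} 35
  8 to go: {0,1,2,3,4,5,8,9} 8  {1,2,3,4,5,7,8,9} 28  {2,3,4,5,6,7,8,9} 56
  if 0:t drops first: 84 orders
  if 6:u drops first: 36 orders
heap linearizations: 120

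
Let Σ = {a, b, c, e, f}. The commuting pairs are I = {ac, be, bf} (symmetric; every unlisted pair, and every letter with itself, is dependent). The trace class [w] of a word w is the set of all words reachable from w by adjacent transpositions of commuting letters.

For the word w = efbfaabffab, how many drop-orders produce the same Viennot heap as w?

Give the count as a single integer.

piece 0:e — minimal
piece 1:f rests on {0:e}
piece 2:b — minimal
piece 3:f rests on {1:f}
piece 4:a rests on {2:b, 3:f}
piece 5:a rests on {4:a}
piece 6:b rests on {5:a}
piece 7:f rests on {5:a}
piece 8:f rests on {7:f}
piece 9:a rests on {6:b, 8:f}
piece 10:b rests on {9:a}
minimal pieces: {0:e, 2:b}
ways to finish when only these pieces remain (= sum over removing one remaining piece with nothing left below it):
  1 left: {10}→1
  2 left: {9,10}→1
  3 left: {6,9,10}→1  {8,9,10}→1
  4 left: {6,8,9,10}→2  {7,8,9,10}→1
  5 left: {6,7,8,9,10}→3
  6 left: {5,6,7,8,9,10}→3
  7 left: {4,5,6,7,8,9,10}→3
  8 left: {2,4,5,6,7,8,9,10}→3  {3,4,5,6,7,8,9,10}→3
  9 left: {1,3,4,5,6,7,8,9,10}→3  {2,3,4,5,6,7,8,9,10}→6
  placing 0:e first → 9 extensions
  placing 2:b first → 3 extensions
total linear extensions = 12

12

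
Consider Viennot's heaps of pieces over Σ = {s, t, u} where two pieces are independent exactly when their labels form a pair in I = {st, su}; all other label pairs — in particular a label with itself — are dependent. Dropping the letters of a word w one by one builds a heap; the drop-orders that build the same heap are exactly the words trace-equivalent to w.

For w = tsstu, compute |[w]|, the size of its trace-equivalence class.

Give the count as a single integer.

piece 0:t — minimal
piece 1:s — minimal
piece 2:s rests on {1:s}
piece 3:t rests on {0:t}
piece 4:u rests on {3:t}
minimal pieces: {0:t, 1:s}
ways to finish when only these pieces remain (= sum over removing one remaining piece with nothing left below it):
  1 left: {2}→1  {4}→1
  2 left: {1,2}→1  {2,4}→2  {3,4}→1
  3 left: {0,3,4}→1  {1,2,4}→3  {2,3,4}→3
  placing 0:t first → 6 extensions
  placing 1:s first → 4 extensions
total linear extensions = 10

10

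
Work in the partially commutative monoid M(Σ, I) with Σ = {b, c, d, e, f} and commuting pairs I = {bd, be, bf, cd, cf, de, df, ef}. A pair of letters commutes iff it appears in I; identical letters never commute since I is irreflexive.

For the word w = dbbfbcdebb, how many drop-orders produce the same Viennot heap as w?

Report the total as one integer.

#0=d has no predecessor
#1=b has no predecessor
#2=b depends on [1:b]
#3=f has no predecessor
#4=b depends on [2:b]
#5=c depends on [4:b]
#6=d depends on [0:d]
#7=e depends on [5:c]
#8=b depends on [5:c]
#9=b depends on [8:b]
sources: [0:d, 1:b, 3:f]
N(rest) = Σ N(rest − s) over sources s of rest; N(one piece) = 1:
  size 1 → [3]=1  [6]=1  [7]=1  [9]=1
  size 2 → [0,6]=1  [3,6]=2  [3,7]=2  [3,9]=2  [6,7]=2  [6,9]=2  [7,9]=2  [8,9]=1
  size 3 → [0,3,6]=3  [0,6,7]=3  [0,6,9]=3  [3,6,7]=6  [3,6,9]=6  [3,7,9]=6  [3,8,9]=3  [6,7,9]=6  [6,8,9]=3  [7,8,9]=3
  size 4 → [0,3,6,7]=12  [0,3,6,9]=12  [0,6,7,9]=12  [0,6,8,9]=6  [3,6,7,9]=24  [3,6,8,9]=12  [3,7,8,9]=12  [5,7,8,9]=3  [6,7,8,9]=12
  size 5 → [0,3,6,7,9]=60  [0,3,6,8,9]=30  [0,6,7,8,9]=30  [3,5,7,8,9]=15  [3,6,7,8,9]=60  [4,5,7,8,9]=3  [5,6,7,8,9]=15
  size 6 → [0,3,6,7,8,9]=180  [0,5,6,7,8,9]=45  [2,4,5,7,8,9]=3  [3,4,5,7,8,9]=18  [3,5,6,7,8,9]=90  [4,5,6,7,8,9]=18
  size 7 → [0,3,5,6,7,8,9]=315  [0,4,5,6,7,8,9]=63  [1,2,4,5,7,8,9]=3  [2,3,4,5,7,8,9]=21  [2,4,5,6,7,8,9]=21  [3,4,5,6,7,8,9]=126
  size 8 → [0,2,4,5,6,7,8,9]=84  [0,3,4,5,6,7,8,9]=504  [1,2,3,4,5,7,8,9]=24  [1,2,4,5,6,7,8,9]=24  [2,3,4,5,6,7,8,9]=168
  first=0(d) contributes 216
  first=1(b) contributes 756
  first=3(f) contributes 108
|[w]| = 1080

1080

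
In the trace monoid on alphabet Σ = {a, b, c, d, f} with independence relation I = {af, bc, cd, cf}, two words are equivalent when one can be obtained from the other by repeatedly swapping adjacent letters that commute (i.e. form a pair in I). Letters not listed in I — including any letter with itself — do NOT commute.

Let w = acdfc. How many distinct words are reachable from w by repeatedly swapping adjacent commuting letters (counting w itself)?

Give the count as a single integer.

piece 0:a — minimal
piece 1:c rests on {0:a}
piece 2:d rests on {0:a}
piece 3:f rests on {2:d}
piece 4:c rests on {1:c}
minimal pieces: {0:a}
ways to finish when only these pieces remain (= sum over removing one remaining piece with nothing left below it):
  1 left: {3}→1  {4}→1
  2 left: {1,4}→1  {2,3}→1  {3,4}→2
  3 left: {1,3,4}→3  {2,3,4}→3
  placing 0:a first → 6 extensions

6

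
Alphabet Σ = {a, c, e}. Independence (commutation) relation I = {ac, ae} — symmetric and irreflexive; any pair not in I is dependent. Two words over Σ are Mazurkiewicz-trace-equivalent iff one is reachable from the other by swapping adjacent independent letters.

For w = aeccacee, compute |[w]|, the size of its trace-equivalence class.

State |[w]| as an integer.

28

0(a) covers ∅
1(e) covers ∅
2(c) covers 1:e
3(c) covers 2:c
4(a) covers 0:a
5(c) covers 3:c
6(e) covers 5:c
7(e) covers 6:e
floor of heap: 0:a, 1:e
completions by unplaced set U, small U first (add the entries for U minus each lowest piece of U):
  |U|=1: {4}:1  {7}:1
  |U|=2: {0,4}:1  {4,7}:2  {6,7}:1
  |U|=3: {0,4,7}:3  {4,6,7}:3  {5,6,7}:1
  |U|=4: {0,4,6,7}:6  {3,5,6,7}:1  {4,5,6,7}:4
  |U|=5: {0,4,5,6,7}:10  {2,3,5,6,7}:1  {3,4,5,6,7}:5
  |U|=6: {0,3,4,5,6,7}:15  {1,2,3,5,6,7}:1  {2,3,4,5,6,7}:6
  start at 0(a): 7
  start at 1(e): 21
sum over floor = 28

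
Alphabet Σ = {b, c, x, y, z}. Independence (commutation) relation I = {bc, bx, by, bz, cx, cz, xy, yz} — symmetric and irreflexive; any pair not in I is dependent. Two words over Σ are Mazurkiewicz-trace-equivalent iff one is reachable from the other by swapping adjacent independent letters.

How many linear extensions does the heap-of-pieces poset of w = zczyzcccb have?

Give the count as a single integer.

504

piece 0:z — minimal
piece 1:c — minimal
piece 2:z rests on {0:z}
piece 3:y rests on {1:c}
piece 4:z rests on {2:z}
piece 5:c rests on {3:y}
piece 6:c rests on {5:c}
piece 7:c rests on {6:c}
piece 8:b — minimal
minimal pieces: {0:z, 1:c, 8:b}
ways to finish when only these pieces remain (= sum over removing one remaining piece with nothing left below it):
  1 left: {4}→1  {7}→1  {8}→1
  2 left: {2,4}→1  {4,7}→2  {4,8}→2  {6,7}→1  {7,8}→2
  3 left: {0,2,4}→1  {2,4,7}→3  {2,4,8}→3  {4,6,7}→3  {4,7,8}→6  {5,6,7}→1  {6,7,8}→3
  4 left: {0,2,4,7}→4  {0,2,4,8}→4  {2,4,6,7}→6  {2,4,7,8}→12  {3,5,6,7}→1  {4,5,6,7}→4  {4,6,7,8}→12  {5,6,7,8}→4
  5 left: {0,2,4,6,7}→10  {0,2,4,7,8}→20  {1,3,5,6,7}→1  {2,4,5,6,7}→10  {2,4,6,7,8}→30  {3,4,5,6,7}→5  {3,5,6,7,8}→5  {4,5,6,7,8}→20
  6 left: {0,2,4,5,6,7}→20  {0,2,4,6,7,8}→60  {1,3,4,5,6,7}→6  {1,3,5,6,7,8}→6  {2,3,4,5,6,7}→15  {2,4,5,6,7,8}→60  {3,4,5,6,7,8}→30
  7 left: {0,2,3,4,5,6,7}→35  {0,2,4,5,6,7,8}→140  {1,2,3,4,5,6,7}→21  {1,3,4,5,6,7,8}→42  {2,3,4,5,6,7,8}→105
  placing 0:z first → 168 extensions
  placing 1:c first → 280 extensions
  placing 8:b first → 56 extensions
total linear extensions = 504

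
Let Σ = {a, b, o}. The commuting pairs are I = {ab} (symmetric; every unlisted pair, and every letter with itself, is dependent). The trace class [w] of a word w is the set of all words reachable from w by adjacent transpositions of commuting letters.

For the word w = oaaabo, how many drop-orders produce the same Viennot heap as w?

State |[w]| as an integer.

piece 0:o — minimal
piece 1:a rests on {0:o}
piece 2:a rests on {1:a}
piece 3:a rests on {2:a}
piece 4:b rests on {0:o}
piece 5:o rests on {3:a, 4:b}
minimal pieces: {0:o}
ways to finish when only these pieces remain (= sum over removing one remaining piece with nothing left below it):
  1 left: {5}→1
  2 left: {3,5}→1  {4,5}→1
  3 left: {2,3,5}→1  {3,4,5}→2
  4 left: {1,2,3,5}→1  {2,3,4,5}→3
  placing 0:o first → 4 extensions

4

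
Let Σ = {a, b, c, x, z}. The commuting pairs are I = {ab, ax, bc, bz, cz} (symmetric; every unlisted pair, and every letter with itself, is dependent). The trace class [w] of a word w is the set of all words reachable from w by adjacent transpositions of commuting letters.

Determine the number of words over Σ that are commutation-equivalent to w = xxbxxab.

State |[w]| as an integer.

piece 0:x — minimal
piece 1:x rests on {0:x}
piece 2:b rests on {1:x}
piece 3:x rests on {2:b}
piece 4:x rests on {3:x}
piece 5:a — minimal
piece 6:b rests on {4:x}
minimal pieces: {0:x, 5:a}
ways to finish when only these pieces remain (= sum over removing one remaining piece with nothing left below it):
  1 left: {5}→1  {6}→1
  2 left: {4,6}→1  {5,6}→2
  3 left: {3,4,6}→1  {4,5,6}→3
  4 left: {2,3,4,6}→1  {3,4,5,6}→4
  5 left: {1,2,3,4,6}→1  {2,3,4,5,6}→5
  placing 0:x first → 6 extensions
  placing 5:a first → 1 extensions
total linear extensions = 7

7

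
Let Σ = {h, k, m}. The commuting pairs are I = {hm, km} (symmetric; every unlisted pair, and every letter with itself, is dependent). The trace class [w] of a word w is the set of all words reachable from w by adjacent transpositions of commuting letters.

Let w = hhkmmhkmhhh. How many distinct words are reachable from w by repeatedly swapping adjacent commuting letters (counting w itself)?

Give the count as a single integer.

165

drop 0:h onto floor
drop 1:h onto {0:h}
drop 2:k onto {1:h}
drop 3:m onto floor
drop 4:m onto {3:m}
drop 5:h onto {2:k}
drop 6:k onto {5:h}
drop 7:m onto {4:m}
drop 8:h onto {6:k}
drop 9:h onto {8:h}
drop 10:h onto {9:h}
ground layer = {0:h, 3:m}
drop-orders for the pieces not yet dropped (sum over which currently-grounded one goes next):
  1 to go: {7} 1  {10} 1
  2 to go: {4,7} 1  {7,10} 2  {9,10} 1
  3 to go: {3,4,7} 1  {4,7,10} 3  {7,9,10} 3  {8,9,10} 1
  4 to go: {3,4,7,10} 4  {4,7,9,10} 6  {6,8,9,10} 1  {7,8,9,10} 4
  5 to go: {3,4,7,9,10} 10  {4,7,8,9,10} 10  {5,6,8,9,10} 1  {6,7,8,9,10} 5
  6 to go: {2,5,6,8,9,10} 1  {3,4,7,8,9,10} 20  {4,6,7,8,9,10} 15  {5,6,7,8,9,10} 6
  7 to go: {1,2,5,6,8,9,10} 1  {2,5,6,7,8,9,10} 7  {3,4,6,7,8,9,10} 35  {4,5,6,7,8,9,10} 21
  8 to go: {0,1,2,5,6,8,9,10} 1  {1,2,5,6,7,8,9,10} 8  {2,4,5,6,7,8,9,10} 28  {3,4,5,6,7,8,9,10} 56
  9 to go: {0,1,2,5,6,7,8,9,10} 9  {1,2,4,5,6,7,8,9,10} 36  {2,3,4,5,6,7,8,9,10} 84
  if 0:h drops first: 120 orders
  if 3:m drops first: 45 orders
heap linearizations: 165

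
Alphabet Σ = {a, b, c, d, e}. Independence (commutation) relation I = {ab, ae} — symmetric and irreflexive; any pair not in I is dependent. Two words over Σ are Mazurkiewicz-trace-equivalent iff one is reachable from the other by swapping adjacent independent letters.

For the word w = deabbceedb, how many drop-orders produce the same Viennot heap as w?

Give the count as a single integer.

4

#0=d has no predecessor
#1=e depends on [0:d]
#2=a depends on [0:d]
#3=b depends on [1:e]
#4=b depends on [3:b]
#5=c depends on [2:a, 4:b]
#6=e depends on [5:c]
#7=e depends on [6:e]
#8=d depends on [7:e]
#9=b depends on [8:d]
sources: [0:d]
N(rest) = Σ N(rest − s) over sources s of rest; N(one piece) = 1:
  size 1 → [9]=1
  size 2 → [8,9]=1
  size 3 → [7,8,9]=1
  size 4 → [6,7,8,9]=1
  size 5 → [5,6,7,8,9]=1
  size 6 → [2,5,6,7,8,9]=1  [4,5,6,7,8,9]=1
  size 7 → [2,4,5,6,7,8,9]=2  [3,4,5,6,7,8,9]=1
  size 8 → [1,3,4,5,6,7,8,9]=1  [2,3,4,5,6,7,8,9]=3
  first=0(d) contributes 4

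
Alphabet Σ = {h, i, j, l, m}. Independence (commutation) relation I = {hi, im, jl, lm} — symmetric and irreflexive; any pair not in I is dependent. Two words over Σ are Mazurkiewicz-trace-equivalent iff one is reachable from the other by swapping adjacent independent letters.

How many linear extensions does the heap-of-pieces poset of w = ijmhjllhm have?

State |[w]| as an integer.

drop 0:i onto floor
drop 1:j onto {0:i}
drop 2:m onto {1:j}
drop 3:h onto {2:m}
drop 4:j onto {3:h}
drop 5:l onto {3:h}
drop 6:l onto {5:l}
drop 7:h onto {4:j, 6:l}
drop 8:m onto {7:h}
ground layer = {0:i}
drop-orders for the pieces not yet dropped (sum over which currently-grounded one goes next):
  1 to go: {8} 1
  2 to go: {7,8} 1
  3 to go: {4,7,8} 1  {6,7,8} 1
  4 to go: {4,6,7,8} 2  {5,6,7,8} 1
  5 to go: {4,5,6,7,8} 3
  6 to go: {3,4,5,6,7,8} 3
  7 to go: {2,3,4,5,6,7,8} 3
  if 0:i drops first: 3 orders

3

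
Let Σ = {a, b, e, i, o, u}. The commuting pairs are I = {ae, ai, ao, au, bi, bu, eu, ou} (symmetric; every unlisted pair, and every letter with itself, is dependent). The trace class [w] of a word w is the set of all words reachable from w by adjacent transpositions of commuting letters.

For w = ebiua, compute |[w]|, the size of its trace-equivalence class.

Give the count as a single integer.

#0=e has no predecessor
#1=b depends on [0:e]
#2=i depends on [0:e]
#3=u depends on [2:i]
#4=a depends on [1:b]
sources: [0:e]
N(rest) = Σ N(rest − s) over sources s of rest; N(one piece) = 1:
  size 1 → [3]=1  [4]=1
  size 2 → [1,4]=1  [2,3]=1  [3,4]=2
  size 3 → [1,3,4]=3  [2,3,4]=3
  first=0(e) contributes 6

6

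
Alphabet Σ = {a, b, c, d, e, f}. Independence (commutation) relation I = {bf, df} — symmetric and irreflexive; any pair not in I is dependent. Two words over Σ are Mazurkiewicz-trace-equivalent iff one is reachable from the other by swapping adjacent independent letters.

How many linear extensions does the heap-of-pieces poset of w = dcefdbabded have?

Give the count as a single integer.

3

drop 0:d onto floor
drop 1:c onto {0:d}
drop 2:e onto {1:c}
drop 3:f onto {2:e}
drop 4:d onto {2:e}
drop 5:b onto {4:d}
drop 6:a onto {3:f, 5:b}
drop 7:b onto {6:a}
drop 8:d onto {7:b}
drop 9:e onto {8:d}
drop 10:d onto {9:e}
ground layer = {0:d}
drop-orders for the pieces not yet dropped (sum over which currently-grounded one goes next):
  1 to go: {10} 1
  2 to go: {9,10} 1
  3 to go: {8,9,10} 1
  4 to go: {7,8,9,10} 1
  5 to go: {6,7,8,9,10} 1
  6 to go: {3,6,7,8,9,10} 1  {5,6,7,8,9,10} 1
  7 to go: {3,5,6,7,8,9,10} 2  {4,5,6,7,8,9,10} 1
  8 to go: {3,4,5,6,7,8,9,10} 3
  9 to go: {2,3,4,5,6,7,8,9,10} 3
  if 0:d drops first: 3 orders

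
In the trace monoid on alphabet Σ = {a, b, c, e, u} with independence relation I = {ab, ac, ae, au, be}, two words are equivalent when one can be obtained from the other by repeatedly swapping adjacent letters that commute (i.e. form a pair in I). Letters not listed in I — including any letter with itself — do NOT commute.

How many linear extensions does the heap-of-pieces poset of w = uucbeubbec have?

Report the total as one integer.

#0=u has no predecessor
#1=u depends on [0:u]
#2=c depends on [1:u]
#3=b depends on [2:c]
#4=e depends on [2:c]
#5=u depends on [3:b, 4:e]
#6=b depends on [5:u]
#7=b depends on [6:b]
#8=e depends on [5:u]
#9=c depends on [7:b, 8:e]
sources: [0:u]
N(rest) = Σ N(rest − s) over sources s of rest; N(one piece) = 1:
  size 1 → [9]=1
  size 2 → [7,9]=1  [8,9]=1
  size 3 → [6,7,9]=1  [7,8,9]=2
  size 4 → [6,7,8,9]=3
  size 5 → [5,6,7,8,9]=3
  size 6 → [3,5,6,7,8,9]=3  [4,5,6,7,8,9]=3
  size 7 → [3,4,5,6,7,8,9]=6
  size 8 → [2,3,4,5,6,7,8,9]=6
  first=0(u) contributes 6

6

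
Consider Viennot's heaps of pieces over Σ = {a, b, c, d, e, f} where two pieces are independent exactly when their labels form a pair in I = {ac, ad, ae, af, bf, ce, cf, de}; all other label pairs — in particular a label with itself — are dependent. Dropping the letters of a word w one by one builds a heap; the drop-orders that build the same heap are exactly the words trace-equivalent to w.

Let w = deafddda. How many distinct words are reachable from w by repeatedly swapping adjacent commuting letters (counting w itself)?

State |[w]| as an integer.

piece 0:d — minimal
piece 1:e — minimal
piece 2:a — minimal
piece 3:f rests on {0:d, 1:e}
piece 4:d rests on {3:f}
piece 5:d rests on {4:d}
piece 6:d rests on {5:d}
piece 7:a rests on {2:a}
minimal pieces: {0:d, 1:e, 2:a}
ways to finish when only these pieces remain (= sum over removing one remaining piece with nothing left below it):
  1 left: {6}→1  {7}→1
  2 left: {2,7}→1  {5,6}→1  {6,7}→2
  3 left: {2,6,7}→3  {4,5,6}→1  {5,6,7}→3
  4 left: {2,5,6,7}→6  {3,4,5,6}→1  {4,5,6,7}→4
  5 left: {0,3,4,5,6}→1  {1,3,4,5,6}→1  {2,4,5,6,7}→10  {3,4,5,6,7}→5
  6 left: {0,1,3,4,5,6}→2  {0,3,4,5,6,7}→6  {1,3,4,5,6,7}→6  {2,3,4,5,6,7}→15
  placing 0:d first → 21 extensions
  placing 1:e first → 21 extensions
  placing 2:a first → 14 extensions
total linear extensions = 56

56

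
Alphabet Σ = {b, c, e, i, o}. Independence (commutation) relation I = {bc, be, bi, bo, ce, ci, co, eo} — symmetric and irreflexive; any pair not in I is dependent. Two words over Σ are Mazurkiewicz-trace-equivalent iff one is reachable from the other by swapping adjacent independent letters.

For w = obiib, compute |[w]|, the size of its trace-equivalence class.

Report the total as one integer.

10

drop 0:o onto floor
drop 1:b onto floor
drop 2:i onto {0:o}
drop 3:i onto {2:i}
drop 4:b onto {1:b}
ground layer = {0:o, 1:b}
drop-orders for the pieces not yet dropped (sum over which currently-grounded one goes next):
  1 to go: {3} 1  {4} 1
  2 to go: {1,4} 1  {2,3} 1  {3,4} 2
  3 to go: {0,2,3} 1  {1,3,4} 3  {2,3,4} 3
  if 0:o drops first: 6 orders
  if 1:b drops first: 4 orders
heap linearizations: 10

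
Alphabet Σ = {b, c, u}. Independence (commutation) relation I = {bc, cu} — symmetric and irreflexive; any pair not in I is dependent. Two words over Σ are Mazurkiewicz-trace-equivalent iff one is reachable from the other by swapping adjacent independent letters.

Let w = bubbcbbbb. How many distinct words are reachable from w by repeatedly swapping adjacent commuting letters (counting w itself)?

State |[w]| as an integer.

9

0(b) covers ∅
1(u) covers 0:b
2(b) covers 1:u
3(b) covers 2:b
4(c) covers ∅
5(b) covers 3:b
6(b) covers 5:b
7(b) covers 6:b
8(b) covers 7:b
floor of heap: 0:b, 4:c
completions by unplaced set U, small U first (add the entries for U minus each lowest piece of U):
  |U|=1: {4}:1  {8}:1
  |U|=2: {4,8}:2  {7,8}:1
  |U|=3: {4,7,8}:3  {6,7,8}:1
  |U|=4: {4,6,7,8}:4  {5,6,7,8}:1
  |U|=5: {3,5,6,7,8}:1  {4,5,6,7,8}:5
  |U|=6: {2,3,5,6,7,8}:1  {3,4,5,6,7,8}:6
  |U|=7: {1,2,3,5,6,7,8}:1  {2,3,4,5,6,7,8}:7
  start at 0(b): 8
  start at 4(c): 1
sum over floor = 9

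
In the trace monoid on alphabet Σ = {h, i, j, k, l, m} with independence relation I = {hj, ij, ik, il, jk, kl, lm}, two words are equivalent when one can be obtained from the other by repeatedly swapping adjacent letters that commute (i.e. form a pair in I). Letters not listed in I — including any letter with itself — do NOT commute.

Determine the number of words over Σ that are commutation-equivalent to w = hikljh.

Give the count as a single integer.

0(h) covers ∅
1(i) covers 0:h
2(k) covers 0:h
3(l) covers 0:h
4(j) covers 3:l
5(h) covers 1:i, 2:k, 3:l
floor of heap: 0:h
completions by unplaced set U, small U first (add the entries for U minus each lowest piece of U):
  |U|=1: {4}:1  {5}:1
  |U|=2: {1,5}:1  {2,5}:1  {4,5}:2
  |U|=3: {1,2,5}:2  {1,4,5}:3  {2,4,5}:3  {3,4,5}:2
  |U|=4: {1,2,4,5}:8  {1,3,4,5}:5  {2,3,4,5}:5
  start at 0(h): 18

18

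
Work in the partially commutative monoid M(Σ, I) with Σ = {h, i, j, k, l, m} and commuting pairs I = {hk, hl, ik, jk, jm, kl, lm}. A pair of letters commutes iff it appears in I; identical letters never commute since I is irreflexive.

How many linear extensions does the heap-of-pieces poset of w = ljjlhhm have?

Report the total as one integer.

4

0(l) covers ∅
1(j) covers 0:l
2(j) covers 1:j
3(l) covers 2:j
4(h) covers 2:j
5(h) covers 4:h
6(m) covers 5:h
floor of heap: 0:l
completions by unplaced set U, small U first (add the entries for U minus each lowest piece of U):
  |U|=1: {3}:1  {6}:1
  |U|=2: {3,6}:2  {5,6}:1
  |U|=3: {3,5,6}:3  {4,5,6}:1
  |U|=4: {3,4,5,6}:4
  |U|=5: {2,3,4,5,6}:4
  start at 0(l): 4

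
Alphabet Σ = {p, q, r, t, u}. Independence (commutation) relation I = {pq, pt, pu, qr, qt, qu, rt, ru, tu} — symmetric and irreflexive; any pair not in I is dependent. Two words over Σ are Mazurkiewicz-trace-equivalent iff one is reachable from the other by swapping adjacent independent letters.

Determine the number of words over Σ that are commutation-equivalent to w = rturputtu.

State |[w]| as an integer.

drop 0:r onto floor
drop 1:t onto floor
drop 2:u onto floor
drop 3:r onto {0:r}
drop 4:p onto {3:r}
drop 5:u onto {2:u}
drop 6:t onto {1:t}
drop 7:t onto {6:t}
drop 8:u onto {5:u}
ground layer = {0:r, 1:t, 2:u}
drop-orders for the pieces not yet dropped (sum over which currently-grounded one goes next):
  1 to go: {4} 1  {7} 1  {8} 1
  2 to go: {3,4} 1  {4,7} 2  {4,8} 2  {5,8} 1  {6,7} 1  {7,8} 2
  3 to go: {0,3,4} 1  {1,6,7} 1  {2,5,8} 1  {3,4,7} 3  {3,4,8} 3  {4,5,8} 3  {4,6,7} 3  {4,7,8} 6  {5,7,8} 3  {6,7,8} 3
  4 to go: {0,3,4,7} 4  {0,3,4,8} 4  {1,4,6,7} 4  {1,6,7,8} 4  {2,4,5,8} 4  {2,5,7,8} 4  {3,4,5,8} 6  {3,4,6,7} 6  {3,4,7,8} 12  {4,5,7,8} 12  {4,6,7,8} 12  {5,6,7,8} 6
  5 to go: {0,3,4,5,8} 10  {0,3,4,6,7} 10  {0,3,4,7,8} 20  {1,3,4,6,7} 10  {1,4,6,7,8} 20  {1,5,6,7,8} 10  {2,3,4,5,8} 10  {2,4,5,7,8} 20  {2,5,6,7,8} 10  {3,4,5,7,8} 30  {3,4,6,7,8} 30  {4,5,6,7,8} 30
  6 to go: {0,1,3,4,6,7} 20  {0,2,3,4,5,8} 20  {0,3,4,5,7,8} 60  {0,3,4,6,7,8} 60  {1,2,5,6,7,8} 20  {1,3,4,6,7,8} 60  {1,4,5,6,7,8} 60  {2,3,4,5,7,8} 60  {2,4,5,6,7,8} 60  {3,4,5,6,7,8} 90
  7 to go: {0,1,3,4,6,7,8} 140  {0,2,3,4,5,7,8} 140  {0,3,4,5,6,7,8} 210  {1,2,4,5,6,7,8} 140  {1,3,4,5,6,7,8} 210  {2,3,4,5,6,7,8} 210
  if 0:r drops first: 560 orders
  if 1:t drops first: 560 orders
  if 2:u drops first: 560 orders
heap linearizations: 1680

1680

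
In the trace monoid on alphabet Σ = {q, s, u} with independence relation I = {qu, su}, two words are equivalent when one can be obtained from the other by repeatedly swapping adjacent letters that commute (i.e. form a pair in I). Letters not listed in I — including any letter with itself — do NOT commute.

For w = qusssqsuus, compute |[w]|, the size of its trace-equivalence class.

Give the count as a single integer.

120

drop 0:q onto floor
drop 1:u onto floor
drop 2:s onto {0:q}
drop 3:s onto {2:s}
drop 4:s onto {3:s}
drop 5:q onto {4:s}
drop 6:s onto {5:q}
drop 7:u onto {1:u}
drop 8:u onto {7:u}
drop 9:s onto {6:s}
ground layer = {0:q, 1:u}
drop-orders for the pieces not yet dropped (sum over which currently-grounded one goes next):
  1 to go: {8} 1  {9} 1
  2 to go: {6,9} 1  {7,8} 1  {8,9} 2
  3 to go: {1,7,8} 1  {5,6,9} 1  {6,8,9} 3  {7,8,9} 3
  4 to go: {1,7,8,9} 4  {4,5,6,9} 1  {5,6,8,9} 4  {6,7,8,9} 6
  5 to go: {1,6,7,8,9} 10  {3,4,5,6,9} 1  {4,5,6,8,9} 5  {5,6,7,8,9} 10
  6 to go: {1,5,6,7,8,9} 20  {2,3,4,5,6,9} 1  {3,4,5,6,8,9} 6  {4,5,6,7,8,9} 15
  7 to go: {0,2,3,4,5,6,9} 1  {1,4,5,6,7,8,9} 35  {2,3,4,5,6,8,9} 7  {3,4,5,6,7,8,9} 21
  8 to go: {0,2,3,4,5,6,8,9} 8  {1,3,4,5,6,7,8,9} 56  {2,3,4,5,6,7,8,9} 28
  if 0:q drops first: 84 orders
  if 1:u drops first: 36 orders
heap linearizations: 120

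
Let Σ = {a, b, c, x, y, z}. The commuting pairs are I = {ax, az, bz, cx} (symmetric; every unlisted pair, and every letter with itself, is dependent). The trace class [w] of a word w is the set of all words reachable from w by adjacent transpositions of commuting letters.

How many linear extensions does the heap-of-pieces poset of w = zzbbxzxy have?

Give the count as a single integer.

0(z) covers ∅
1(z) covers 0:z
2(b) covers ∅
3(b) covers 2:b
4(x) covers 1:z, 3:b
5(z) covers 4:x
6(x) covers 5:z
7(y) covers 6:x
floor of heap: 0:z, 2:b
completions by unplaced set U, small U first (add the entries for U minus each lowest piece of U):
  |U|=1: {7}:1
  |U|=2: {6,7}:1
  |U|=3: {5,6,7}:1
  |U|=4: {4,5,6,7}:1
  |U|=5: {1,4,5,6,7}:1  {3,4,5,6,7}:1
  |U|=6: {0,1,4,5,6,7}:1  {1,3,4,5,6,7}:2  {2,3,4,5,6,7}:1
  start at 0(z): 3
  start at 2(b): 3
sum over floor = 6

6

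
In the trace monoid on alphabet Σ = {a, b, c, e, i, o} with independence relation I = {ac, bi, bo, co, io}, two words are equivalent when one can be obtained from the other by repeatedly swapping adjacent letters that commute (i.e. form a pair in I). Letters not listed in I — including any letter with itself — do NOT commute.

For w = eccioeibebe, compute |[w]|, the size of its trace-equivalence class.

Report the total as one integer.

8

piece 0:e — minimal
piece 1:c rests on {0:e}
piece 2:c rests on {1:c}
piece 3:i rests on {2:c}
piece 4:o rests on {0:e}
piece 5:e rests on {3:i, 4:o}
piece 6:i rests on {5:e}
piece 7:b rests on {5:e}
piece 8:e rests on {6:i, 7:b}
piece 9:b rests on {8:e}
piece 10:e rests on {9:b}
minimal pieces: {0:e}
ways to finish when only these pieces remain (= sum over removing one remaining piece with nothing left below it):
  1 left: {10}→1
  2 left: {9,10}→1
  3 left: {8,9,10}→1
  4 left: {6,8,9,10}→1  {7,8,9,10}→1
  5 left: {6,7,8,9,10}→2
  6 left: {5,6,7,8,9,10}→2
  7 left: {3,5,6,7,8,9,10}→2  {4,5,6,7,8,9,10}→2
  8 left: {2,3,5,6,7,8,9,10}→2  {3,4,5,6,7,8,9,10}→4
  9 left: {1,2,3,5,6,7,8,9,10}→2  {2,3,4,5,6,7,8,9,10}→6
  placing 0:e first → 8 extensions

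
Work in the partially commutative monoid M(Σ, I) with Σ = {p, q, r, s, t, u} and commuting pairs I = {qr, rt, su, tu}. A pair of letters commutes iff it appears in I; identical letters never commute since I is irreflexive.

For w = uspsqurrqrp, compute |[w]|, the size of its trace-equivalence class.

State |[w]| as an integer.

8

#0=u has no predecessor
#1=s has no predecessor
#2=p depends on [0:u, 1:s]
#3=s depends on [2:p]
#4=q depends on [3:s]
#5=u depends on [4:q]
#6=r depends on [5:u]
#7=r depends on [6:r]
#8=q depends on [5:u]
#9=r depends on [7:r]
#10=p depends on [8:q, 9:r]
sources: [0:u, 1:s]
N(rest) = Σ N(rest − s) over sources s of rest; N(one piece) = 1:
  size 1 → [10]=1
  size 2 → [8,10]=1  [9,10]=1
  size 3 → [7,9,10]=1  [8,9,10]=2
  size 4 → [6,7,9,10]=1  [7,8,9,10]=3
  size 5 → [6,7,8,9,10]=4
  size 6 → [5,6,7,8,9,10]=4
  size 7 → [4,5,6,7,8,9,10]=4
  size 8 → [3,4,5,6,7,8,9,10]=4
  size 9 → [2,3,4,5,6,7,8,9,10]=4
  first=0(u) contributes 4
  first=1(s) contributes 4
|[w]| = 8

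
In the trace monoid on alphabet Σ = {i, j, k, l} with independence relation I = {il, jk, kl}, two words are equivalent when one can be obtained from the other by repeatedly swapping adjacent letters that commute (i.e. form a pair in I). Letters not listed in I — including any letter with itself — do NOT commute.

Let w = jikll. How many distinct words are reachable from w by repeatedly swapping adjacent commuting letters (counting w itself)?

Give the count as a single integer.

0(j) covers ∅
1(i) covers 0:j
2(k) covers 1:i
3(l) covers 0:j
4(l) covers 3:l
floor of heap: 0:j
completions by unplaced set U, small U first (add the entries for U minus each lowest piece of U):
  |U|=1: {2}:1  {4}:1
  |U|=2: {1,2}:1  {2,4}:2  {3,4}:1
  |U|=3: {1,2,4}:3  {2,3,4}:3
  start at 0(j): 6

6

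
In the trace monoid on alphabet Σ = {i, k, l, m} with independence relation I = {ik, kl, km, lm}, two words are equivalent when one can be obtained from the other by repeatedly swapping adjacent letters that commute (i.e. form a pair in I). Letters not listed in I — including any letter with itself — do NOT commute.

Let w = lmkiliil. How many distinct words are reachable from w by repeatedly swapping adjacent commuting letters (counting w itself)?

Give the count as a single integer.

drop 0:l onto floor
drop 1:m onto floor
drop 2:k onto floor
drop 3:i onto {0:l, 1:m}
drop 4:l onto {3:i}
drop 5:i onto {4:l}
drop 6:i onto {5:i}
drop 7:l onto {6:i}
ground layer = {0:l, 1:m, 2:k}
drop-orders for the pieces not yet dropped (sum over which currently-grounded one goes next):
  1 to go: {2} 1  {7} 1
  2 to go: {2,7} 2  {6,7} 1
  3 to go: {2,6,7} 3  {5,6,7} 1
  4 to go: {2,5,6,7} 4  {4,5,6,7} 1
  5 to go: {2,4,5,6,7} 5  {3,4,5,6,7} 1
  6 to go: {0,3,4,5,6,7} 1  {1,3,4,5,6,7} 1  {2,3,4,5,6,7} 6
  if 0:l drops first: 7 orders
  if 1:m drops first: 7 orders
  if 2:k drops first: 2 orders
heap linearizations: 16

16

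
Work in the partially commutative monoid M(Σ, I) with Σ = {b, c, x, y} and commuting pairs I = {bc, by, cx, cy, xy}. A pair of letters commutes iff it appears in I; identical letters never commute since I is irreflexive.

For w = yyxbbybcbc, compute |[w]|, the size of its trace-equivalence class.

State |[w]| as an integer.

#0=y has no predecessor
#1=y depends on [0:y]
#2=x has no predecessor
#3=b depends on [2:x]
#4=b depends on [3:b]
#5=y depends on [1:y]
#6=b depends on [4:b]
#7=c has no predecessor
#8=b depends on [6:b]
#9=c depends on [7:c]
sources: [0:y, 2:x, 7:c]
N(rest) = Σ N(rest − s) over sources s of rest; N(one piece) = 1:
  size 1 → [5]=1  [8]=1  [9]=1
  size 2 → [1,5]=1  [5,8]=2  [5,9]=2  [6,8]=1  [7,9]=1  [8,9]=2
  size 3 → [0,1,5]=1  [1,5,8]=3  [1,5,9]=3  [4,6,8]=1  [5,6,8]=3  [5,7,9]=3  [5,8,9]=6  [6,8,9]=3  [7,8,9]=3
  size 4 → [0,1,5,8]=4  [0,1,5,9]=4  [1,5,6,8]=6  [1,5,7,9]=6  [1,5,8,9]=12  [3,4,6,8]=1  [4,5,6,8]=4  [4,6,8,9]=4  [5,6,8,9]=12  [5,7,8,9]=12  [6,7,8,9]=6
  size 5 → [0,1,5,6,8]=10  [0,1,5,7,9]=10  [0,1,5,8,9]=20  [1,4,5,6,8]=10  [1,5,6,8,9]=30  [1,5,7,8,9]=30  [2,3,4,6,8]=1  [3,4,5,6,8]=5  [3,4,6,8,9]=5  [4,5,6,8,9]=20  [4,6,7,8,9]=10  [5,6,7,8,9]=30
  size 6 → [0,1,4,5,6,8]=20  [0,1,5,6,8,9]=60  [0,1,5,7,8,9]=60  [1,3,4,5,6,8]=15  [1,4,5,6,8,9]=60  [1,5,6,7,8,9]=90  [2,3,4,5,6,8]=6  [2,3,4,6,8,9]=6  [3,4,5,6,8,9]=30  [3,4,6,7,8,9]=15  [4,5,6,7,8,9]=60
  size 7 → [0,1,3,4,5,6,8]=35  [0,1,4,5,6,8,9]=140  [0,1,5,6,7,8,9]=210  [1,2,3,4,5,6,8]=21  [1,3,4,5,6,8,9]=105  [1,4,5,6,7,8,9]=210  [2,3,4,5,6,8,9]=42  [2,3,4,6,7,8,9]=21  [3,4,5,6,7,8,9]=105
  size 8 → [0,1,2,3,4,5,6,8]=56  [0,1,3,4,5,6,8,9]=280  [0,1,4,5,6,7,8,9]=560  [1,2,3,4,5,6,8,9]=168  [1,3,4,5,6,7,8,9]=420  [2,3,4,5,6,7,8,9]=168
  first=0(y) contributes 756
  first=2(x) contributes 1260
  first=7(c) contributes 504
|[w]| = 2520

2520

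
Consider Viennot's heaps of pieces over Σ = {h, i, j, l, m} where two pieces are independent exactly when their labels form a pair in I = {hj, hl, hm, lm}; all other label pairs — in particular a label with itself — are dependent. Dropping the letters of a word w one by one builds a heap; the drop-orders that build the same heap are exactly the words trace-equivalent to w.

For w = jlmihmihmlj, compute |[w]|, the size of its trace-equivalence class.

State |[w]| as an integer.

32

#0=j has no predecessor
#1=l depends on [0:j]
#2=m depends on [0:j]
#3=i depends on [1:l, 2:m]
#4=h depends on [3:i]
#5=m depends on [3:i]
#6=i depends on [4:h, 5:m]
#7=h depends on [6:i]
#8=m depends on [6:i]
#9=l depends on [6:i]
#10=j depends on [8:m, 9:l]
sources: [0:j]
N(rest) = Σ N(rest − s) over sources s of rest; N(one piece) = 1:
  size 1 → [7]=1  [10]=1
  size 2 → [7,10]=2  [8,10]=1  [9,10]=1
  size 3 → [7,8,10]=3  [7,9,10]=3  [8,9,10]=2
  size 4 → [7,8,9,10]=8
  size 5 → [6,7,8,9,10]=8
  size 6 → [4,6,7,8,9,10]=8  [5,6,7,8,9,10]=8
  size 7 → [4,5,6,7,8,9,10]=16
  size 8 → [3,4,5,6,7,8,9,10]=16
  size 9 → [1,3,4,5,6,7,8,9,10]=16  [2,3,4,5,6,7,8,9,10]=16
  first=0(j) contributes 32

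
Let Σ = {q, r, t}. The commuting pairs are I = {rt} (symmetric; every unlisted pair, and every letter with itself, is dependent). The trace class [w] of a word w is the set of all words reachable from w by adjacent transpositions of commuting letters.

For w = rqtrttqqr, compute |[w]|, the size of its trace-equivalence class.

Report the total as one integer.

#0=r has no predecessor
#1=q depends on [0:r]
#2=t depends on [1:q]
#3=r depends on [1:q]
#4=t depends on [2:t]
#5=t depends on [4:t]
#6=q depends on [3:r, 5:t]
#7=q depends on [6:q]
#8=r depends on [7:q]
sources: [0:r]
N(rest) = Σ N(rest − s) over sources s of rest; N(one piece) = 1:
  size 1 → [8]=1
  size 2 → [7,8]=1
  size 3 → [6,7,8]=1
  size 4 → [3,6,7,8]=1  [5,6,7,8]=1
  size 5 → [3,5,6,7,8]=2  [4,5,6,7,8]=1
  size 6 → [2,4,5,6,7,8]=1  [3,4,5,6,7,8]=3
  size 7 → [2,3,4,5,6,7,8]=4
  first=0(r) contributes 4

4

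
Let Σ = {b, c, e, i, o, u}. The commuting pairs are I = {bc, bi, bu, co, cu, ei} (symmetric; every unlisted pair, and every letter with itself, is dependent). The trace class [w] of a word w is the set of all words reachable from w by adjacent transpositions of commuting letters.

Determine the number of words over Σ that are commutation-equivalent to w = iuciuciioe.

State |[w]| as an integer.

4

0(i) covers ∅
1(u) covers 0:i
2(c) covers 0:i
3(i) covers 1:u, 2:c
4(u) covers 3:i
5(c) covers 3:i
6(i) covers 4:u, 5:c
7(i) covers 6:i
8(o) covers 7:i
9(e) covers 8:o
floor of heap: 0:i
completions by unplaced set U, small U first (add the entries for U minus each lowest piece of U):
  |U|=1: {9}:1
  |U|=2: {8,9}:1
  |U|=3: {7,8,9}:1
  |U|=4: {6,7,8,9}:1
  |U|=5: {4,6,7,8,9}:1  {5,6,7,8,9}:1
  |U|=6: {4,5,6,7,8,9}:2
  |U|=7: {3,4,5,6,7,8,9}:2
  |U|=8: {1,3,4,5,6,7,8,9}:2  {2,3,4,5,6,7,8,9}:2
  start at 0(i): 4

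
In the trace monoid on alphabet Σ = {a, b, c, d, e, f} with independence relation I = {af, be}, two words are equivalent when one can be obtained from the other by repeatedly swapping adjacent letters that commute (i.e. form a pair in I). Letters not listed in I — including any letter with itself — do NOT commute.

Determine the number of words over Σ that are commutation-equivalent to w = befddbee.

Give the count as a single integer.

6

piece 0:b — minimal
piece 1:e — minimal
piece 2:f rests on {0:b, 1:e}
piece 3:d rests on {2:f}
piece 4:d rests on {3:d}
piece 5:b rests on {4:d}
piece 6:e rests on {4:d}
piece 7:e rests on {6:e}
minimal pieces: {0:b, 1:e}
ways to finish when only these pieces remain (= sum over removing one remaining piece with nothing left below it):
  1 left: {5}→1  {7}→1
  2 left: {5,7}→2  {6,7}→1
  3 left: {5,6,7}→3
  4 left: {4,5,6,7}→3
  5 left: {3,4,5,6,7}→3
  6 left: {2,3,4,5,6,7}→3
  placing 0:b first → 3 extensions
  placing 1:e first → 3 extensions
total linear extensions = 6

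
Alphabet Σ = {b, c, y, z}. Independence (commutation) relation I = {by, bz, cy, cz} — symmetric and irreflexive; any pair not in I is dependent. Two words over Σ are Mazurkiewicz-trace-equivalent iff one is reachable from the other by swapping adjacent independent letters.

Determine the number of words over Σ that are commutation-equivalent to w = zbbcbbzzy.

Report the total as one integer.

126

0(z) covers ∅
1(b) covers ∅
2(b) covers 1:b
3(c) covers 2:b
4(b) covers 3:c
5(b) covers 4:b
6(z) covers 0:z
7(z) covers 6:z
8(y) covers 7:z
floor of heap: 0:z, 1:b
completions by unplaced set U, small U first (add the entries for U minus each lowest piece of U):
  |U|=1: {5}:1  {8}:1
  |U|=2: {4,5}:1  {5,8}:2  {7,8}:1
  |U|=3: {3,4,5}:1  {4,5,8}:3  {5,7,8}:3  {6,7,8}:1
  |U|=4: {0,6,7,8}:1  {2,3,4,5}:1  {3,4,5,8}:4  {4,5,7,8}:6  {5,6,7,8}:4
  |U|=5: {0,5,6,7,8}:5  {1,2,3,4,5}:1  {2,3,4,5,8}:5  {3,4,5,7,8}:10  {4,5,6,7,8}:10
  |U|=6: {0,4,5,6,7,8}:15  {1,2,3,4,5,8}:6  {2,3,4,5,7,8}:15  {3,4,5,6,7,8}:20
  |U|=7: {0,3,4,5,6,7,8}:35  {1,2,3,4,5,7,8}:21  {2,3,4,5,6,7,8}:35
  start at 0(z): 56
  start at 1(b): 70
sum over floor = 126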